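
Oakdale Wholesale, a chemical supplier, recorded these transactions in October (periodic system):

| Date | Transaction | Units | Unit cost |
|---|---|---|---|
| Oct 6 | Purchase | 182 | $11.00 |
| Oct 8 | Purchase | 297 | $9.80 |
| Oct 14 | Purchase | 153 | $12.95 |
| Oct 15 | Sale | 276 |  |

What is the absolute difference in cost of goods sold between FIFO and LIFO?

$263.55

FIFO COGS: 182 @ $11.00 + 94 @ $9.80 = $2,923.20
LIFO COGS: 153 @ $12.95 + 123 @ $9.80 = $3,186.75
Difference = |$2,923.20 − $3,186.75| = $263.55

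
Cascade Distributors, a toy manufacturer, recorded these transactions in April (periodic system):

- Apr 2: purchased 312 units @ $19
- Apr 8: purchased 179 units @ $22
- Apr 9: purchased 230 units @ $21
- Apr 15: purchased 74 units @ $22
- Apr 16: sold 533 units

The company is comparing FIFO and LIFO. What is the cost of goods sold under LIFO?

COGS = $11,346

FIFO COGS: 312 @ $19 + 179 @ $22 + 42 @ $21 = $10,748
LIFO COGS: 74 @ $22 + 230 @ $21 + 179 @ $22 + 50 @ $19 = $11,346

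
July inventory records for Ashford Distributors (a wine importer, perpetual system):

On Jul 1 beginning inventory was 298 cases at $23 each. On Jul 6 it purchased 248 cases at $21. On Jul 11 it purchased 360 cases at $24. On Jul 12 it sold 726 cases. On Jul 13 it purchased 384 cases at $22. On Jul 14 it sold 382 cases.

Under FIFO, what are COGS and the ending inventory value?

COGS = $25,146; ending inventory = $4,004

Jul 12, 726 sold [FIFO — oldest first]: 298 @ $23 + 248 @ $21 + 180 @ $24 = $16,382
Jul 14, 382 sold [FIFO — oldest first]: 180 @ $24 + 202 @ $22 = $8,764
Total COGS = $16,382 + $8,764 = $25,146
Ending inventory: 182 @ $22 = $4,004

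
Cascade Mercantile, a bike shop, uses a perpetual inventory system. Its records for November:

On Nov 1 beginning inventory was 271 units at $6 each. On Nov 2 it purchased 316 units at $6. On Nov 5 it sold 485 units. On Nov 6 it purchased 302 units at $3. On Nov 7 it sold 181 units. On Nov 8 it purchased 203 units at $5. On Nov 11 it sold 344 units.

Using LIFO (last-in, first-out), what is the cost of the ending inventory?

Ending inventory = $492

Nov 5, 485 sold [LIFO — newest first]: 316 @ $6 + 169 @ $6 = $2,910
Nov 7, 181 sold [LIFO — newest first]: 181 @ $3 = $543
Nov 11, 344 sold [LIFO — newest first]: 203 @ $5 + 121 @ $3 + 20 @ $6 = $1,498
Total COGS = $2,910 + $543 + $1,498 = $4,951
Ending inventory: 82 @ $6 = $492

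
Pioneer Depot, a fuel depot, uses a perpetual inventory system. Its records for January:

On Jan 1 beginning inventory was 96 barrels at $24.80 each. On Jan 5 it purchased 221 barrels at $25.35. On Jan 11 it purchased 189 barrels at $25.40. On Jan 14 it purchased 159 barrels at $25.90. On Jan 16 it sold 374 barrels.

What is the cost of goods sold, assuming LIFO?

COGS = $9,577.80

Jan 16, 374 sold [LIFO — newest first]: 159 @ $25.90 + 189 @ $25.40 + 26 @ $25.35 = $9,577.80
Ending inventory: 96 @ $24.80 + 195 @ $25.35 = $7,324.05
Check: goods available $16,901.85 = COGS $9,577.80 + ending $7,324.05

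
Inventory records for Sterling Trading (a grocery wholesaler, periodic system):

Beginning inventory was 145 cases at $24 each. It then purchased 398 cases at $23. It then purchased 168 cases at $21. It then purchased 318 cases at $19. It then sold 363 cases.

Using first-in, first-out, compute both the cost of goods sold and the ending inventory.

Sale 1 (363) [FIFO — oldest first]: 145 @ $24 + 218 @ $23 = $8,494
Ending inventory: 180 @ $23 + 168 @ $21 + 318 @ $19 = $13,710

COGS = $8,494; ending inventory = $13,710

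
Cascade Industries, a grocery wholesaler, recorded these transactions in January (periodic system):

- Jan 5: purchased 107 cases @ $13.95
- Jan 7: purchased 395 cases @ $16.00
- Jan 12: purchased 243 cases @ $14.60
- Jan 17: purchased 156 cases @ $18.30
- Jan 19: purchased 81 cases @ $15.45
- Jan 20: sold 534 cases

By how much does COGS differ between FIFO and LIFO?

FIFO COGS: 107 @ $13.95 + 395 @ $16.00 + 32 @ $14.60 = $8,279.85
LIFO COGS: 81 @ $15.45 + 156 @ $18.30 + 243 @ $14.60 + 54 @ $16.00 = $8,518.05
Difference = |$8,279.85 − $8,518.05| = $238.20

$238.20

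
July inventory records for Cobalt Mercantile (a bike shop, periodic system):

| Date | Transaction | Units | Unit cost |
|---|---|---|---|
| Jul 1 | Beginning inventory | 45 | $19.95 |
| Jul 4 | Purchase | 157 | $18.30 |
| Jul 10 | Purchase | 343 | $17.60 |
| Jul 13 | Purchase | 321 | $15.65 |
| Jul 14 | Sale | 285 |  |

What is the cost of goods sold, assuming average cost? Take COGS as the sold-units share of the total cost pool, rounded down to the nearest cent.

Jul 14, sell 285: 285/866 × $14,831.30 → $4,880.97
Ending inventory (cost pool remaining) = $9,950.33
Check: goods available $14,831.30 = COGS $4,880.97 + ending $9,950.33

COGS = $4,880.97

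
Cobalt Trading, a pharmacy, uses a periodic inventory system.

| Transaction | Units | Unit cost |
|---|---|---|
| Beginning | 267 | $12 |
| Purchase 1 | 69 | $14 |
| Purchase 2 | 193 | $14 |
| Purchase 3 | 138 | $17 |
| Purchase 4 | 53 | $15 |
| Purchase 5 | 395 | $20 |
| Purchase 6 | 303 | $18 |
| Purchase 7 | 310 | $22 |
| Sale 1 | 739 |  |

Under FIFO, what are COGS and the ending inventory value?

Sale 1 (739) [FIFO — oldest first]: 267 @ $12 + 69 @ $14 + 193 @ $14 + 138 @ $17 + 53 @ $15 + 19 @ $20 = $10,393
Ending inventory: 376 @ $20 + 303 @ $18 + 310 @ $22 = $19,794
Check: goods available $30,187 = COGS $10,393 + ending $19,794

COGS = $10,393; ending inventory = $19,794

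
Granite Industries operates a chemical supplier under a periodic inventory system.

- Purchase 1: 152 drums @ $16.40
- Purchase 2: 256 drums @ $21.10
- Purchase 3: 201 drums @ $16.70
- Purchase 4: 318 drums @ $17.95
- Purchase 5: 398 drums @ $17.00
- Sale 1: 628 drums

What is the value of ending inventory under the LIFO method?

Ending inventory = $12,830.70

Sale 1 (628) [LIFO — newest first]: 398 @ $17.00 + 230 @ $17.95 = $10,894.50
Ending inventory: 152 @ $16.40 + 256 @ $21.10 + 201 @ $16.70 + 88 @ $17.95 = $12,830.70
Check: goods available $23,725.20 = COGS $10,894.50 + ending $12,830.70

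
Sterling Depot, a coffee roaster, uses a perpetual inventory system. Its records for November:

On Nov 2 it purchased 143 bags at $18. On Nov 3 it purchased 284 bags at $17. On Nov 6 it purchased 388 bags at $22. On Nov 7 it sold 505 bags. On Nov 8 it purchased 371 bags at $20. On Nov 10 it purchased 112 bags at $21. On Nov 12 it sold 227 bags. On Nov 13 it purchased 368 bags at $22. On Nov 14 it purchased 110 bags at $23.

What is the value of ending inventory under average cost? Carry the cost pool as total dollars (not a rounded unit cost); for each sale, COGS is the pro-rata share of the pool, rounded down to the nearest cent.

Ending inventory = $21,927.67

After Nov 2: 143 on hand, pool $2,574.00 (≈ $18.0000 each)
After Nov 3: 427 on hand, pool $7,402.00 (≈ $17.3349 each)
After Nov 6: 815 on hand, pool $15,938.00 (≈ $19.5558 each)
Nov 7, sell 505: 505/815 × $15,938.00 → $9,875.69
After Nov 8: 681 on hand, pool $13,482.31 (≈ $19.7978 each)
After Nov 10: 793 on hand, pool $15,834.31 (≈ $19.9676 each)
Nov 12, sell 227: 227/793 × $15,834.31 → $4,532.64
After Nov 13: 934 on hand, pool $19,397.67 (≈ $20.7684 each)
After Nov 14: 1044 on hand, pool $21,927.67 (≈ $21.0035 each)
Total COGS = $9,875.69 + $4,532.64 = $14,408.33
Ending inventory (cost pool remaining) = $21,927.67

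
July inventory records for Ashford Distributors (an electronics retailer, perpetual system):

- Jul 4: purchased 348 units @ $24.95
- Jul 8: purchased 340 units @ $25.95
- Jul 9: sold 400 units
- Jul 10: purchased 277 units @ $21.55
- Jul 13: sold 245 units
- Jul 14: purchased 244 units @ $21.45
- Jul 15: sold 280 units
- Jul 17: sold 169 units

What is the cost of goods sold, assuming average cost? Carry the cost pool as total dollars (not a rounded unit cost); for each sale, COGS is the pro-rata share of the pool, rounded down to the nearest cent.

COGS = $26,105.95

After Jul 4: 348 on hand, pool $8,682.60 (≈ $24.9500 each)
After Jul 8: 688 on hand, pool $17,505.60 (≈ $25.4442 each)
Jul 9, sell 400: 400/688 × $17,505.60 → $10,177.67
After Jul 10: 565 on hand, pool $13,297.28 (≈ $23.5350 each)
Jul 13, sell 245: 245/565 × $13,297.28 → $5,766.07
After Jul 14: 564 on hand, pool $12,765.01 (≈ $22.6330 each)
Jul 15, sell 280: 280/564 × $12,765.01 → $6,337.23
Jul 17, sell 169: 169/284 × $6,427.78 → $3,824.98
Total COGS = $10,177.67 + $5,766.07 + $6,337.23 + $3,824.98 = $26,105.95
Ending inventory (cost pool remaining) = $2,602.80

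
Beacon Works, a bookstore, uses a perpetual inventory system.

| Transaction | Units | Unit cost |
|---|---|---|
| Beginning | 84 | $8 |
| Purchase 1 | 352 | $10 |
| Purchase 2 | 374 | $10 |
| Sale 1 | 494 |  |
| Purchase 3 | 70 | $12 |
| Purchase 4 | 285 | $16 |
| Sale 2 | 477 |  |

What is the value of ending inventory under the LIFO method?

Ending inventory = $1,772

Sale 1 (494) [LIFO — newest first]: 374 @ $10 + 120 @ $10 = $4,940
Sale 2 (477) [LIFO — newest first]: 285 @ $16 + 70 @ $12 + 122 @ $10 = $6,620
Total COGS = $4,940 + $6,620 = $11,560
Ending inventory: 84 @ $8 + 110 @ $10 = $1,772
Check: goods available $13,332 = COGS $11,560 + ending $1,772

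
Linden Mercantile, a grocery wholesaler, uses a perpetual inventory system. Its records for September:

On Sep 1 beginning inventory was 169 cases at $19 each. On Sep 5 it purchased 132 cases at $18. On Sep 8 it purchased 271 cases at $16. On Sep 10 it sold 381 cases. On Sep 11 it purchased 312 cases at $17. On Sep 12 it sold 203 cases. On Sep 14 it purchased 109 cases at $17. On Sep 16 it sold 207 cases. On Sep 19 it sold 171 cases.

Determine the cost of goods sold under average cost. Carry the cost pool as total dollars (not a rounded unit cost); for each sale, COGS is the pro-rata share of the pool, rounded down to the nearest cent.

After Sep 1: 169 on hand, pool $3,211.00 (≈ $19.0000 each)
After Sep 5: 301 on hand, pool $5,587.00 (≈ $18.5615 each)
After Sep 8: 572 on hand, pool $9,923.00 (≈ $17.3479 each)
Sep 10, sell 381: 381/572 × $9,923.00 → $6,609.55
After Sep 11: 503 on hand, pool $8,617.45 (≈ $17.1321 each)
Sep 12, sell 203: 203/503 × $8,617.45 → $3,477.81
After Sep 14: 409 on hand, pool $6,992.64 (≈ $17.0969 each)
Sep 16, sell 207: 207/409 × $6,992.64 → $3,539.06
Sep 19, sell 171: 171/202 × $3,453.58 → $2,923.57
Total COGS = $6,609.55 + $3,477.81 + $3,539.06 + $2,923.57 = $16,549.99
Ending inventory (cost pool remaining) = $530.01

COGS = $16,549.99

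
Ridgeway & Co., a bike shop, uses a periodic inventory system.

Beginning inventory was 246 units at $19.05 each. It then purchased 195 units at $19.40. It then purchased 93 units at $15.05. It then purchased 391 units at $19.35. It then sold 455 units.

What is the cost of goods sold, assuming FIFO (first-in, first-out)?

Sale 1 (455) [FIFO — oldest first]: 246 @ $19.05 + 195 @ $19.40 + 14 @ $15.05 = $8,680.00
Ending inventory: 79 @ $15.05 + 391 @ $19.35 = $8,754.80
Check: goods available $17,434.80 = COGS $8,680.00 + ending $8,754.80

COGS = $8,680.00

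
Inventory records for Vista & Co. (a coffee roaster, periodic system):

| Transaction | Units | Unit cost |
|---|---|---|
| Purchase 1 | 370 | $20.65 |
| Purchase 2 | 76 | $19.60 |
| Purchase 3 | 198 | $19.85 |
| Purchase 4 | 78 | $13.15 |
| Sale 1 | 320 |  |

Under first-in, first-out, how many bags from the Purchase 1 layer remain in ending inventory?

Sale 1 (320) [FIFO — oldest first]: 320 @ $20.65 = $6,608.00
Ending inventory: 50 @ $20.65 + 76 @ $19.60 + 198 @ $19.85 + 78 @ $13.15 = $7,478.10

50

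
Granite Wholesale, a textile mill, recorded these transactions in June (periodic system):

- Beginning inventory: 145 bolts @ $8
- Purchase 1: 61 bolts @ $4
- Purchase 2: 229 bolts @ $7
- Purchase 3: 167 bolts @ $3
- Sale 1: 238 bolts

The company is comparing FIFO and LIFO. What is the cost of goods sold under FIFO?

COGS = $1,628

FIFO COGS: 145 @ $8 + 61 @ $4 + 32 @ $7 = $1,628
LIFO COGS: 167 @ $3 + 71 @ $7 = $998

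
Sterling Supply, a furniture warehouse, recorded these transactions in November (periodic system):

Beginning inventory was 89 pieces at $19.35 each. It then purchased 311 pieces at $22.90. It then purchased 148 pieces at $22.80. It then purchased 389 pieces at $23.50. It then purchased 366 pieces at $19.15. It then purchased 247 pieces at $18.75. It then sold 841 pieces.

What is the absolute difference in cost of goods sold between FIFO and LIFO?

$2,105.80

FIFO COGS: 89 @ $19.35 + 311 @ $22.90 + 148 @ $22.80 + 293 @ $23.50 = $19,103.95
LIFO COGS: 247 @ $18.75 + 366 @ $19.15 + 228 @ $23.50 = $16,998.15
Difference = |$19,103.95 − $16,998.15| = $2,105.80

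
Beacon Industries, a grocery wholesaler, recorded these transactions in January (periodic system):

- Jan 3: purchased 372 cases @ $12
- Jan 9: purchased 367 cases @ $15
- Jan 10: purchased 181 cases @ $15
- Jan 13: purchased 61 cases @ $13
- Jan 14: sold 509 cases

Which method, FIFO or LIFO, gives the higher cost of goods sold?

LIFO

FIFO COGS: 372 @ $12 + 137 @ $15 = $6,519
LIFO COGS: 61 @ $13 + 181 @ $15 + 267 @ $15 = $7,513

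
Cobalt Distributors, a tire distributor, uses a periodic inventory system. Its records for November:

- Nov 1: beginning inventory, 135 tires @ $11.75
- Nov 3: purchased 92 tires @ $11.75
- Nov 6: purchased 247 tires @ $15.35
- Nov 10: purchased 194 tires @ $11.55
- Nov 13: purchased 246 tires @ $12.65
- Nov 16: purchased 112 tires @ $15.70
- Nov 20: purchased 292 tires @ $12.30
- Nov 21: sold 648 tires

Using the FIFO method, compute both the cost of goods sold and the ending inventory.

COGS = $8,468.40; ending inventory = $8,692.90

Nov 21, 648 sold [FIFO — oldest first]: 135 @ $11.75 + 92 @ $11.75 + 247 @ $15.35 + 174 @ $11.55 = $8,468.40
Ending inventory: 20 @ $11.55 + 246 @ $12.65 + 112 @ $15.70 + 292 @ $12.30 = $8,692.90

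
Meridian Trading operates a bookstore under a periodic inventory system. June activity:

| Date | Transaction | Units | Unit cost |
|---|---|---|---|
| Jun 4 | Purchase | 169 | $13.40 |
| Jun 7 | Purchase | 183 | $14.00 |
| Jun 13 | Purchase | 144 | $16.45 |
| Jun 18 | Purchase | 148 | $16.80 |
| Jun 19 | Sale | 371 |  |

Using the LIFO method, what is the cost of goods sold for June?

COGS = $5,961.20

Jun 19, 371 sold [LIFO — newest first]: 148 @ $16.80 + 144 @ $16.45 + 79 @ $14.00 = $5,961.20
Ending inventory: 169 @ $13.40 + 104 @ $14.00 = $3,720.60
Check: goods available $9,681.80 = COGS $5,961.20 + ending $3,720.60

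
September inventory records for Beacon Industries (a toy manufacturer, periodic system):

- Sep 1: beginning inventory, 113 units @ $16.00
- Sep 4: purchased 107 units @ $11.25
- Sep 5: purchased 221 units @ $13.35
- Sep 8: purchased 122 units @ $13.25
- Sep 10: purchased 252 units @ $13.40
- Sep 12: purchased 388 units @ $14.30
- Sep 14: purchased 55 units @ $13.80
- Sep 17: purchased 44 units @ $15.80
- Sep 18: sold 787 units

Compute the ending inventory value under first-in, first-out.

Ending inventory = $7,377.80

Sep 18, 787 sold [FIFO — oldest first]: 113 @ $16.00 + 107 @ $11.25 + 221 @ $13.35 + 122 @ $13.25 + 224 @ $13.40 = $10,580.20
Ending inventory: 28 @ $13.40 + 388 @ $14.30 + 55 @ $13.80 + 44 @ $15.80 = $7,377.80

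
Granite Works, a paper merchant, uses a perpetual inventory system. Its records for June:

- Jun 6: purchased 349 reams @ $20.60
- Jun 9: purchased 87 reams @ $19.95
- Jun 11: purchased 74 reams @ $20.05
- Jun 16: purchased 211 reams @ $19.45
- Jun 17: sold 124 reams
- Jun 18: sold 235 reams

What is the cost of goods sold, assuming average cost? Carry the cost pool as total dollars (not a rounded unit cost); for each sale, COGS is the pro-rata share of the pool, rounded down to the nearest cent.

COGS = $7,226.15

After Jun 6: 349 on hand, pool $7,189.40 (≈ $20.6000 each)
After Jun 9: 436 on hand, pool $8,925.05 (≈ $20.4703 each)
After Jun 11: 510 on hand, pool $10,408.75 (≈ $20.4093 each)
After Jun 16: 721 on hand, pool $14,512.70 (≈ $20.1286 each)
Jun 17, sell 124: 124/721 × $14,512.70 → $2,495.94
Jun 18, sell 235: 235/597 × $12,016.76 → $4,730.21
Total COGS = $2,495.94 + $4,730.21 = $7,226.15
Ending inventory (cost pool remaining) = $7,286.55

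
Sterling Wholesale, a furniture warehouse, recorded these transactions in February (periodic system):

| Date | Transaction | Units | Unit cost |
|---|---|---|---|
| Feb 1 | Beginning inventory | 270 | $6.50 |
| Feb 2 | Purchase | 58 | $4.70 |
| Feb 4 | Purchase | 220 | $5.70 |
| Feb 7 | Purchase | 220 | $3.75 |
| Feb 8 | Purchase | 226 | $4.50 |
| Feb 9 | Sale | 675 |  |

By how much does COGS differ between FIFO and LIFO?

$619.55

FIFO COGS: 270 @ $6.50 + 58 @ $4.70 + 220 @ $5.70 + 127 @ $3.75 = $3,757.85
LIFO COGS: 226 @ $4.50 + 220 @ $3.75 + 220 @ $5.70 + 9 @ $4.70 = $3,138.30
Difference = |$3,757.85 − $3,138.30| = $619.55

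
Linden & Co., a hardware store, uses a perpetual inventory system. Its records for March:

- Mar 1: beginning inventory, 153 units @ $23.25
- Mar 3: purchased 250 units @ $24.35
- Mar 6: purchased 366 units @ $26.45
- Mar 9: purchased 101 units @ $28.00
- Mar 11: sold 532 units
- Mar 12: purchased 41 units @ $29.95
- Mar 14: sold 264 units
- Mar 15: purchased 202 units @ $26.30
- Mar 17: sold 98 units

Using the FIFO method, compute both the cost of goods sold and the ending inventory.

Mar 11, 532 sold [FIFO — oldest first]: 153 @ $23.25 + 250 @ $24.35 + 129 @ $26.45 = $13,056.80
Mar 14, 264 sold [FIFO — oldest first]: 237 @ $26.45 + 27 @ $28.00 = $7,024.65
Mar 17, 98 sold [FIFO — oldest first]: 74 @ $28.00 + 24 @ $29.95 = $2,790.80
Total COGS = $13,056.80 + $7,024.65 + $2,790.80 = $22,872.25
Ending inventory: 17 @ $29.95 + 202 @ $26.30 = $5,821.75

COGS = $22,872.25; ending inventory = $5,821.75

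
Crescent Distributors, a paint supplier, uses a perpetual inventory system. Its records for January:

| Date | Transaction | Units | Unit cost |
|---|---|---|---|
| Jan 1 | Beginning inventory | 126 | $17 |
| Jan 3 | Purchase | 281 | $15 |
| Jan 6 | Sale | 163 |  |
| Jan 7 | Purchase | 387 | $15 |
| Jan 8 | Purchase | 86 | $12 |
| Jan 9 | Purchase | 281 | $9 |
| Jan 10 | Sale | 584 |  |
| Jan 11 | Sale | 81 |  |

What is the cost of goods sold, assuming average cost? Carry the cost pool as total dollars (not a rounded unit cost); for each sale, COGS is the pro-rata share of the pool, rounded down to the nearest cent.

After Jan 1: 126 on hand, pool $2,142.00 (≈ $17.0000 each)
After Jan 3: 407 on hand, pool $6,357.00 (≈ $15.6192 each)
Jan 6, sell 163: 163/407 × $6,357.00 → $2,545.92
After Jan 7: 631 on hand, pool $9,616.08 (≈ $15.2394 each)
After Jan 8: 717 on hand, pool $10,648.08 (≈ $14.8509 each)
After Jan 9: 998 on hand, pool $13,177.08 (≈ $13.2035 each)
Jan 10, sell 584: 584/998 × $13,177.08 → $7,710.83
Jan 11, sell 81: 81/414 × $5,466.25 → $1,069.48
Total COGS = $2,545.92 + $7,710.83 + $1,069.48 = $11,326.23
Ending inventory (cost pool remaining) = $4,396.77
Check: goods available $15,723.00 = COGS $11,326.23 + ending $4,396.77

COGS = $11,326.23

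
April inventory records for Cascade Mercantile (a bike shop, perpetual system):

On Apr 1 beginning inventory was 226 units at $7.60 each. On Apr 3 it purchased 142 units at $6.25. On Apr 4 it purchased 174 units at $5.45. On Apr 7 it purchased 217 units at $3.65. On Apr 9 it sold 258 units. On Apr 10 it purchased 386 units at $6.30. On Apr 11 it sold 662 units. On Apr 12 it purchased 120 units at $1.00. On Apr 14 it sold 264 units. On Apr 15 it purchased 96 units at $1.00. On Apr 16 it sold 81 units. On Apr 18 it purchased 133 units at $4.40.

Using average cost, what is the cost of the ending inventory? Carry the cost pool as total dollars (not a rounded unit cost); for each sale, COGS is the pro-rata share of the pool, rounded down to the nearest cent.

After Apr 1: 226 on hand, pool $1,717.60 (≈ $7.6000 each)
After Apr 3: 368 on hand, pool $2,605.10 (≈ $7.0791 each)
After Apr 4: 542 on hand, pool $3,553.40 (≈ $6.5561 each)
After Apr 7: 759 on hand, pool $4,345.45 (≈ $5.7252 each)
Apr 9, sell 258: 258/759 × $4,345.45 → $1,477.10
After Apr 10: 887 on hand, pool $5,300.15 (≈ $5.9754 each)
Apr 11, sell 662: 662/887 × $5,300.15 → $3,955.69
After Apr 12: 345 on hand, pool $1,464.46 (≈ $4.2448 each)
Apr 14, sell 264: 264/345 × $1,464.46 → $1,120.63
After Apr 15: 177 on hand, pool $439.83 (≈ $2.4849 each)
Apr 16, sell 81: 81/177 × $439.83 → $201.27
After Apr 18: 229 on hand, pool $823.76 (≈ $3.5972 each)
Total COGS = $1,477.10 + $3,955.69 + $1,120.63 + $201.27 = $6,754.69
Ending inventory (cost pool remaining) = $823.76

Ending inventory = $823.76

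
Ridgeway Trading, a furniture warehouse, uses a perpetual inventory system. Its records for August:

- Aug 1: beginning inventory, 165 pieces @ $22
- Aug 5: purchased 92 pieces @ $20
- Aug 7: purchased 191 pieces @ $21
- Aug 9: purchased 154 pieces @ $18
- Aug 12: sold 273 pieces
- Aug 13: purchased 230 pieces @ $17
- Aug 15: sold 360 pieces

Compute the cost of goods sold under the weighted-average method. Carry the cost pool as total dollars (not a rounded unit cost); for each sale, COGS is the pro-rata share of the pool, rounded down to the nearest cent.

After Aug 1: 165 on hand, pool $3,630.00 (≈ $22.0000 each)
After Aug 5: 257 on hand, pool $5,470.00 (≈ $21.2840 each)
After Aug 7: 448 on hand, pool $9,481.00 (≈ $21.1629 each)
After Aug 9: 602 on hand, pool $12,253.00 (≈ $20.3538 each)
Aug 12, sell 273: 273/602 × $12,253.00 → $5,556.59
After Aug 13: 559 on hand, pool $10,606.41 (≈ $18.9739 each)
Aug 15, sell 360: 360/559 × $10,606.41 → $6,830.60
Total COGS = $5,556.59 + $6,830.60 = $12,387.19
Ending inventory (cost pool remaining) = $3,775.81
Check: goods available $16,163.00 = COGS $12,387.19 + ending $3,775.81

COGS = $12,387.19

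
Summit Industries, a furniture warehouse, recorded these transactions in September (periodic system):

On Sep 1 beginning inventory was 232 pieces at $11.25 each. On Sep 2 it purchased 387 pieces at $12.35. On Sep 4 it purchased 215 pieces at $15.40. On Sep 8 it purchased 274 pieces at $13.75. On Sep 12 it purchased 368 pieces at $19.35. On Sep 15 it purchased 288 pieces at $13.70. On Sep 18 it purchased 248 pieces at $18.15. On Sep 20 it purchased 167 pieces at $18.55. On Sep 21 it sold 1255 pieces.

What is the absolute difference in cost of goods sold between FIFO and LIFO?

FIFO COGS: 232 @ $11.25 + 387 @ $12.35 + 215 @ $15.40 + 274 @ $13.75 + 147 @ $19.35 = $17,312.40
LIFO COGS: 167 @ $18.55 + 248 @ $18.15 + 288 @ $13.70 + 368 @ $19.35 + 184 @ $13.75 = $21,195.45
Difference = |$17,312.40 − $21,195.45| = $3,883.05

$3,883.05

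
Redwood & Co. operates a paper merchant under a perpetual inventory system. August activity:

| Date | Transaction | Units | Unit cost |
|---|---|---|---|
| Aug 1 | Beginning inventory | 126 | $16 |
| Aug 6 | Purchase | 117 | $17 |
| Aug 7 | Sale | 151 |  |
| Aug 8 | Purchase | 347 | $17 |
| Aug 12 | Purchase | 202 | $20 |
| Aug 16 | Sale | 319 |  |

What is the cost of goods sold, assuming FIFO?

COGS = $7,864

Aug 7, 151 sold [FIFO — oldest first]: 126 @ $16 + 25 @ $17 = $2,441
Aug 16, 319 sold [FIFO — oldest first]: 92 @ $17 + 227 @ $17 = $5,423
Total COGS = $2,441 + $5,423 = $7,864
Ending inventory: 120 @ $17 + 202 @ $20 = $6,080
Check: goods available $13,944 = COGS $7,864 + ending $6,080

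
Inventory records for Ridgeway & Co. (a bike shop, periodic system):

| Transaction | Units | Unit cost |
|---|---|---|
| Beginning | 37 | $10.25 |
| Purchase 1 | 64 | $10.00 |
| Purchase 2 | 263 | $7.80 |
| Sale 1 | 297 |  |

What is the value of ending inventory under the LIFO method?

Sale 1 (297) [LIFO — newest first]: 263 @ $7.80 + 34 @ $10.00 = $2,391.40
Ending inventory: 37 @ $10.25 + 30 @ $10.00 = $679.25

Ending inventory = $679.25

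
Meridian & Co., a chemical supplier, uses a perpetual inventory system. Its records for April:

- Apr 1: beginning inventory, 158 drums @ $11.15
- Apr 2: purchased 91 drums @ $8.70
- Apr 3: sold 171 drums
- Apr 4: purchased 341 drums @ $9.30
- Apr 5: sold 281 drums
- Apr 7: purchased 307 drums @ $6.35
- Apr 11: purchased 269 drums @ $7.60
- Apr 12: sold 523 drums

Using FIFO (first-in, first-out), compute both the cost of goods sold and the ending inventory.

Apr 3, 171 sold [FIFO — oldest first]: 158 @ $11.15 + 13 @ $8.70 = $1,874.80
Apr 5, 281 sold [FIFO — oldest first]: 78 @ $8.70 + 203 @ $9.30 = $2,566.50
Apr 12, 523 sold [FIFO — oldest first]: 138 @ $9.30 + 307 @ $6.35 + 78 @ $7.60 = $3,825.65
Total COGS = $1,874.80 + $2,566.50 + $3,825.65 = $8,266.95
Ending inventory: 191 @ $7.60 = $1,451.60
Check: goods available $9,718.55 = COGS $8,266.95 + ending $1,451.60

COGS = $8,266.95; ending inventory = $1,451.60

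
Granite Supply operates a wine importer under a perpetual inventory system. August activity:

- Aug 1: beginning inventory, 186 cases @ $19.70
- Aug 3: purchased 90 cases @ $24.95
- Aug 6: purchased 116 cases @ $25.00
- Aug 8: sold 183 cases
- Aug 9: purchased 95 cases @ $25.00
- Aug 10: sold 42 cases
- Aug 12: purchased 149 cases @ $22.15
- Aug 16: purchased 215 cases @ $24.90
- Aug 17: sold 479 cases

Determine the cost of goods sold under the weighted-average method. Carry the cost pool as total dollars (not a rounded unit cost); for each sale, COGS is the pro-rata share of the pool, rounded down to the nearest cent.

COGS = $16,375.17

After Aug 1: 186 on hand, pool $3,664.20 (≈ $19.7000 each)
After Aug 3: 276 on hand, pool $5,909.70 (≈ $21.4120 each)
After Aug 6: 392 on hand, pool $8,809.70 (≈ $22.4737 each)
Aug 8, sell 183: 183/392 × $8,809.70 → $4,112.69
After Aug 9: 304 on hand, pool $7,072.01 (≈ $23.2632 each)
Aug 10, sell 42: 42/304 × $7,072.01 → $977.05
After Aug 12: 411 on hand, pool $9,395.31 (≈ $22.8596 each)
After Aug 16: 626 on hand, pool $14,748.81 (≈ $23.5604 each)
Aug 17, sell 479: 479/626 × $14,748.81 → $11,285.43
Total COGS = $4,112.69 + $977.05 + $11,285.43 = $16,375.17
Ending inventory (cost pool remaining) = $3,463.38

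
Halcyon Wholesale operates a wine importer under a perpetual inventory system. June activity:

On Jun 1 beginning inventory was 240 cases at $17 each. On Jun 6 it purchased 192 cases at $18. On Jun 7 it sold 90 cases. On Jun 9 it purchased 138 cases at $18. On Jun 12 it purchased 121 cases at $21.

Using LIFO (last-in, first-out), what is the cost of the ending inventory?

Jun 7, 90 sold [LIFO — newest first]: 90 @ $18 = $1,620
Ending inventory: 240 @ $17 + 102 @ $18 + 138 @ $18 + 121 @ $21 = $10,941
Check: goods available $12,561 = COGS $1,620 + ending $10,941

Ending inventory = $10,941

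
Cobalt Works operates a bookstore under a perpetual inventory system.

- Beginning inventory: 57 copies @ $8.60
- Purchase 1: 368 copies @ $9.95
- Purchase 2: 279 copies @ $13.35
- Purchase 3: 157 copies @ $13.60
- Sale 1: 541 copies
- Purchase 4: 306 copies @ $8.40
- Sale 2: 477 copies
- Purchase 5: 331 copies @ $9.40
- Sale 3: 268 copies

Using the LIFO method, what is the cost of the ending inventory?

Ending inventory = $1,997.80

Sale 1 (541) [LIFO — newest first]: 157 @ $13.60 + 279 @ $13.35 + 105 @ $9.95 = $6,904.60
Sale 2 (477) [LIFO — newest first]: 306 @ $8.40 + 171 @ $9.95 = $4,271.85
Sale 3 (268) [LIFO — newest first]: 268 @ $9.40 = $2,519.20
Total COGS = $6,904.60 + $4,271.85 + $2,519.20 = $13,695.65
Ending inventory: 57 @ $8.60 + 92 @ $9.95 + 63 @ $9.40 = $1,997.80
Check: goods available $15,693.45 = COGS $13,695.65 + ending $1,997.80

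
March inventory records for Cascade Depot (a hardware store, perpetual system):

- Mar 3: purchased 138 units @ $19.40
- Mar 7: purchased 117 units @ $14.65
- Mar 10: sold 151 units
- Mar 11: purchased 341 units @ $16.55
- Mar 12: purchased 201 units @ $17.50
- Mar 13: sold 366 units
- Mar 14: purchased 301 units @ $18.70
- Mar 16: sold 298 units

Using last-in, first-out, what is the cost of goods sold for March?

COGS = $14,194.50

Mar 10, 151 sold [LIFO — newest first]: 117 @ $14.65 + 34 @ $19.40 = $2,373.65
Mar 13, 366 sold [LIFO — newest first]: 201 @ $17.50 + 165 @ $16.55 = $6,248.25
Mar 16, 298 sold [LIFO — newest first]: 298 @ $18.70 = $5,572.60
Total COGS = $2,373.65 + $6,248.25 + $5,572.60 = $14,194.50
Ending inventory: 104 @ $19.40 + 176 @ $16.55 + 3 @ $18.70 = $4,986.50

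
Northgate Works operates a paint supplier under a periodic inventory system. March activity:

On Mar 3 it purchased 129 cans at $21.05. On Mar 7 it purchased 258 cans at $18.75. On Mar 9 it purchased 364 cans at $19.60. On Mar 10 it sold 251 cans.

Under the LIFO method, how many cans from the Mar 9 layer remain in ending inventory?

Mar 10, 251 sold [LIFO — newest first]: 251 @ $19.60 = $4,919.60
Ending inventory: 129 @ $21.05 + 258 @ $18.75 + 113 @ $19.60 = $9,767.75
Check: goods available $14,687.35 = COGS $4,919.60 + ending $9,767.75

113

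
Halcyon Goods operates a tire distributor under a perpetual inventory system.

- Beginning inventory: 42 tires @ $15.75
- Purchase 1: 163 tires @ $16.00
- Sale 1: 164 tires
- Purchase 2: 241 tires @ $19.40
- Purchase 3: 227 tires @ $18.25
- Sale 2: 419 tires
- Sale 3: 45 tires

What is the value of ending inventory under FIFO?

Ending inventory = $821.25

Sale 1 (164) [FIFO — oldest first]: 42 @ $15.75 + 122 @ $16.00 = $2,613.50
Sale 2 (419) [FIFO — oldest first]: 41 @ $16.00 + 241 @ $19.40 + 137 @ $18.25 = $7,831.65
Sale 3 (45) [FIFO — oldest first]: 45 @ $18.25 = $821.25
Total COGS = $2,613.50 + $7,831.65 + $821.25 = $11,266.40
Ending inventory: 45 @ $18.25 = $821.25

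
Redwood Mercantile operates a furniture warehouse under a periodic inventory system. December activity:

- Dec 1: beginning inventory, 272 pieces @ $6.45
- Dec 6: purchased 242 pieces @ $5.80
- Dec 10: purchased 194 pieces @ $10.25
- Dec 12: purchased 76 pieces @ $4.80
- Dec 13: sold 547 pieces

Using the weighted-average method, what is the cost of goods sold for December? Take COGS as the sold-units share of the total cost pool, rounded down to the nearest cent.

COGS = $3,845.25

Dec 13, sell 547: 547/784 × $5,511.30 → $3,845.25
Ending inventory (cost pool remaining) = $1,666.05
Check: goods available $5,511.30 = COGS $3,845.25 + ending $1,666.05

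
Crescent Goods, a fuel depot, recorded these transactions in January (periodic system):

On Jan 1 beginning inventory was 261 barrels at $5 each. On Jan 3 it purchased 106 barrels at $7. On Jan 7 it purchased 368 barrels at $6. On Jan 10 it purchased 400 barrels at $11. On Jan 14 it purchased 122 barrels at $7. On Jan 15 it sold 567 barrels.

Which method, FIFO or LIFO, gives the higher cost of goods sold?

FIFO COGS: 261 @ $5 + 106 @ $7 + 200 @ $6 = $3,247
LIFO COGS: 122 @ $7 + 400 @ $11 + 45 @ $6 = $5,524

LIFO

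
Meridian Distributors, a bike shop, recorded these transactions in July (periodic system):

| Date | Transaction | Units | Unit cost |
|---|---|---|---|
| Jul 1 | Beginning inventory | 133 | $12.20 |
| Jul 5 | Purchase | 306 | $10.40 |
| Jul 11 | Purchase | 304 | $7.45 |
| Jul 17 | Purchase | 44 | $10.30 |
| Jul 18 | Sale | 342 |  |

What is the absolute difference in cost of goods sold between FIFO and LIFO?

$1,122.90

FIFO COGS: 133 @ $12.20 + 209 @ $10.40 = $3,796.20
LIFO COGS: 44 @ $10.30 + 298 @ $7.45 = $2,673.30
Difference = |$3,796.20 − $2,673.30| = $1,122.90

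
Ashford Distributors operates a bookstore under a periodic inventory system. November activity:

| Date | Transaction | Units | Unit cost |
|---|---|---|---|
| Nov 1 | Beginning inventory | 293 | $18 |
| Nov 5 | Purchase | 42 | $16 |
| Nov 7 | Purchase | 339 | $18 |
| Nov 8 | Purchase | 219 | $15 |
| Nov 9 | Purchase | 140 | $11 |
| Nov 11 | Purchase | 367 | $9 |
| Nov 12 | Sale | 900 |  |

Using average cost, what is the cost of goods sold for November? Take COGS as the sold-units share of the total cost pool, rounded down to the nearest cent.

Nov 12, sell 900: 900/1400 × $20,176.00 → $12,970.28
Ending inventory (cost pool remaining) = $7,205.72

COGS = $12,970.28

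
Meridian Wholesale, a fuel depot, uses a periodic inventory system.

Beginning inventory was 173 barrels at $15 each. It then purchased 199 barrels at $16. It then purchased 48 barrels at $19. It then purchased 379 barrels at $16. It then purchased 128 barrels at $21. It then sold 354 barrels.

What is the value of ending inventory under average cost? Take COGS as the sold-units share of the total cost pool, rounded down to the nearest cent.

Ending inventory = $9,545.68

Sale 1, sell 354: 354/927 × $15,443.00 → $5,897.32
Ending inventory (cost pool remaining) = $9,545.68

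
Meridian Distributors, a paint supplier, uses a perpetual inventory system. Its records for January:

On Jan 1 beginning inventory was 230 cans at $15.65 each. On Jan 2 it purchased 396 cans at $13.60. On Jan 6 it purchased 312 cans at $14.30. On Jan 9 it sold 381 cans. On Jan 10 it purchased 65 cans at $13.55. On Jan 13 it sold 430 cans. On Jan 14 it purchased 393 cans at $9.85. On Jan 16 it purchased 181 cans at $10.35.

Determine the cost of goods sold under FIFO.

COGS = $11,630.60

Jan 9, 381 sold [FIFO — oldest first]: 230 @ $15.65 + 151 @ $13.60 = $5,653.10
Jan 13, 430 sold [FIFO — oldest first]: 245 @ $13.60 + 185 @ $14.30 = $5,977.50
Total COGS = $5,653.10 + $5,977.50 = $11,630.60
Ending inventory: 127 @ $14.30 + 65 @ $13.55 + 393 @ $9.85 + 181 @ $10.35 = $8,441.25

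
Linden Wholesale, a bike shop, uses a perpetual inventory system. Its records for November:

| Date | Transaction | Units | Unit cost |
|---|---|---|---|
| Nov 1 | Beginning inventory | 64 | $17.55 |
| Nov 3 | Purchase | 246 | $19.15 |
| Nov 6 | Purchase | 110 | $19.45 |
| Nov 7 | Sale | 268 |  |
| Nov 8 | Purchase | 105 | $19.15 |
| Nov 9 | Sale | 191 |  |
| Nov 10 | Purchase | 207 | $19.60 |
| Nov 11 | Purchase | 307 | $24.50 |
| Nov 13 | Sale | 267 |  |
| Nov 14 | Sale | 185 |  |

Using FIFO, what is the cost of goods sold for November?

Nov 7, 268 sold [FIFO — oldest first]: 64 @ $17.55 + 204 @ $19.15 = $5,029.80
Nov 9, 191 sold [FIFO — oldest first]: 42 @ $19.15 + 110 @ $19.45 + 39 @ $19.15 = $3,690.65
Nov 13, 267 sold [FIFO — oldest first]: 66 @ $19.15 + 201 @ $19.60 = $5,203.50
Nov 14, 185 sold [FIFO — oldest first]: 6 @ $19.60 + 179 @ $24.50 = $4,503.10
Total COGS = $5,029.80 + $3,690.65 + $5,203.50 + $4,503.10 = $18,427.05
Ending inventory: 128 @ $24.50 = $3,136.00
Check: goods available $21,563.05 = COGS $18,427.05 + ending $3,136.00

COGS = $18,427.05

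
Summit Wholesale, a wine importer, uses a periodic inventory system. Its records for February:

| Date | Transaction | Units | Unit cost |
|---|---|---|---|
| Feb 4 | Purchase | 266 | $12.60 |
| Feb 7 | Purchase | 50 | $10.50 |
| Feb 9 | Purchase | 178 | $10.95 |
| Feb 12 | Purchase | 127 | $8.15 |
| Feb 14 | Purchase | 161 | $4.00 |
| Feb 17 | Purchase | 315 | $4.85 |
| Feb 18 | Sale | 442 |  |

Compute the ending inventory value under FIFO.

Ending inventory = $3,776.20

Feb 18, 442 sold [FIFO — oldest first]: 266 @ $12.60 + 50 @ $10.50 + 126 @ $10.95 = $5,256.30
Ending inventory: 52 @ $10.95 + 127 @ $8.15 + 161 @ $4.00 + 315 @ $4.85 = $3,776.20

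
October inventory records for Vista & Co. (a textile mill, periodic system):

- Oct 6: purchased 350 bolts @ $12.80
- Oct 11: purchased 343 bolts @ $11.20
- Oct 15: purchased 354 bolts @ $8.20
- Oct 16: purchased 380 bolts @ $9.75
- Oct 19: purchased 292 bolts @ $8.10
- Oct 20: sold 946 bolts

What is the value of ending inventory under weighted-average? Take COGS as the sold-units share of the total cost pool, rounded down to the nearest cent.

Oct 20, sell 946: 946/1719 × $17,294.60 → $9,517.56
Ending inventory (cost pool remaining) = $7,777.04
Check: goods available $17,294.60 = COGS $9,517.56 + ending $7,777.04

Ending inventory = $7,777.04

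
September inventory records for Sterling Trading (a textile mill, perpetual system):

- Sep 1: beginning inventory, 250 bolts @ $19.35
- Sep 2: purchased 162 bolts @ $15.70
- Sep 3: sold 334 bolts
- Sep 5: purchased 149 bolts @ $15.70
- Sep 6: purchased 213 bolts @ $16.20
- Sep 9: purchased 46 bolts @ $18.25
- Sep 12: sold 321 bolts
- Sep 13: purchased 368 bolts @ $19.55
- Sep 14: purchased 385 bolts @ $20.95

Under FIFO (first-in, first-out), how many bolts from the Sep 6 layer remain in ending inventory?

119

Sep 3, 334 sold [FIFO — oldest first]: 250 @ $19.35 + 84 @ $15.70 = $6,156.30
Sep 12, 321 sold [FIFO — oldest first]: 78 @ $15.70 + 149 @ $15.70 + 94 @ $16.20 = $5,086.70
Total COGS = $6,156.30 + $5,086.70 = $11,243.00
Ending inventory: 119 @ $16.20 + 46 @ $18.25 + 368 @ $19.55 + 385 @ $20.95 = $18,027.45
Check: goods available $29,270.45 = COGS $11,243.00 + ending $18,027.45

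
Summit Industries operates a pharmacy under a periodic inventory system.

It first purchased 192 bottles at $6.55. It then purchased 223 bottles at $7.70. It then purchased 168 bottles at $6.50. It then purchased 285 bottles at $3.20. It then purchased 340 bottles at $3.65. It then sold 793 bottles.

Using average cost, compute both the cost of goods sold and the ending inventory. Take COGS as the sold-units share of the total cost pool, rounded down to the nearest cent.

Sale 1, sell 793: 793/1208 × $6,219.70 → $4,082.96
Ending inventory (cost pool remaining) = $2,136.74
Check: goods available $6,219.70 = COGS $4,082.96 + ending $2,136.74

COGS = $4,082.96; ending inventory = $2,136.74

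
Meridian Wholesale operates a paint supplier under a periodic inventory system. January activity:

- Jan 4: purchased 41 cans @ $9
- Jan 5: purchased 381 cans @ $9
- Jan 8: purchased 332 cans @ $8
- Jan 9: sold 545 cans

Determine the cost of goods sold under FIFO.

Jan 9, 545 sold [FIFO — oldest first]: 41 @ $9 + 381 @ $9 + 123 @ $8 = $4,782
Ending inventory: 209 @ $8 = $1,672

COGS = $4,782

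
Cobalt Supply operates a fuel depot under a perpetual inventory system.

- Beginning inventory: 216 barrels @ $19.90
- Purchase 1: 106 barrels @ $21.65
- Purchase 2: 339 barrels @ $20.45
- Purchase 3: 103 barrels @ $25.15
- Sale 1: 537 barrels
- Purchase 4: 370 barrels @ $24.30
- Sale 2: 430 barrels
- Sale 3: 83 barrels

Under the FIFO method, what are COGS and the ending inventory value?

COGS = $23,066.10; ending inventory = $2,041.20

Sale 1 (537) [FIFO — oldest first]: 216 @ $19.90 + 106 @ $21.65 + 215 @ $20.45 = $10,990.05
Sale 2 (430) [FIFO — oldest first]: 124 @ $20.45 + 103 @ $25.15 + 203 @ $24.30 = $10,059.15
Sale 3 (83) [FIFO — oldest first]: 83 @ $24.30 = $2,016.90
Total COGS = $10,990.05 + $10,059.15 + $2,016.90 = $23,066.10
Ending inventory: 84 @ $24.30 = $2,041.20
Check: goods available $25,107.30 = COGS $23,066.10 + ending $2,041.20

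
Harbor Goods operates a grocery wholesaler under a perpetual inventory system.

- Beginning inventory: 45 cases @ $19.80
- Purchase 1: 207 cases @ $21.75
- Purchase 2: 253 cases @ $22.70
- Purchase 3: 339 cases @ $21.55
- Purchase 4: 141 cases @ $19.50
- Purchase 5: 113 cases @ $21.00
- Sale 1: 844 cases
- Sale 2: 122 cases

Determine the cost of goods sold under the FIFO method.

COGS = $20,820.80

Sale 1 (844) [FIFO — oldest first]: 45 @ $19.80 + 207 @ $21.75 + 253 @ $22.70 + 339 @ $21.55 = $18,441.80
Sale 2 (122) [FIFO — oldest first]: 122 @ $19.50 = $2,379.00
Total COGS = $18,441.80 + $2,379.00 = $20,820.80
Ending inventory: 19 @ $19.50 + 113 @ $21.00 = $2,743.50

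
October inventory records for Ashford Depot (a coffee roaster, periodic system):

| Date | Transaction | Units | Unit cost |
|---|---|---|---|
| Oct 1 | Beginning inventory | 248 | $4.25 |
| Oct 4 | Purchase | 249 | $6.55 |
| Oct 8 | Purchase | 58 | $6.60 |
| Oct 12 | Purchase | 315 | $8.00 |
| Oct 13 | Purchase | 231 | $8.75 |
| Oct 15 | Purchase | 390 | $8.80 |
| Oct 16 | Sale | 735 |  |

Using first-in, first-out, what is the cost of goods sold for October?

Oct 16, 735 sold [FIFO — oldest first]: 248 @ $4.25 + 249 @ $6.55 + 58 @ $6.60 + 180 @ $8.00 = $4,507.75
Ending inventory: 135 @ $8.00 + 231 @ $8.75 + 390 @ $8.80 = $6,533.25
Check: goods available $11,041.00 = COGS $4,507.75 + ending $6,533.25

COGS = $4,507.75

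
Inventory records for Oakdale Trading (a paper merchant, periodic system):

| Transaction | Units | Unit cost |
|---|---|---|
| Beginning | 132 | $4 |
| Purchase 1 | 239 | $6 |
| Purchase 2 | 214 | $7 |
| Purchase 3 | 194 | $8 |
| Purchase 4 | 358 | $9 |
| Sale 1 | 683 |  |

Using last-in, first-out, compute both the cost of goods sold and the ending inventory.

COGS = $5,691; ending inventory = $2,543

Sale 1 (683) [LIFO — newest first]: 358 @ $9 + 194 @ $8 + 131 @ $7 = $5,691
Ending inventory: 132 @ $4 + 239 @ $6 + 83 @ $7 = $2,543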